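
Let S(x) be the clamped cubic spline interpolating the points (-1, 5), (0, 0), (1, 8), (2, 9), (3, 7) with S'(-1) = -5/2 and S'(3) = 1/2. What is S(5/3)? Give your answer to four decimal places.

Let σ_i = S''(x_i). Step sizes h_i = 1, 1, 1, 1; slopes of the chords Δ_i = (y_(i+1) - y_i)/h_i = -5, 8, 1, -2.
  1·σ_0 + 4·σ_1 + 1·σ_2 = 6(Δ_1 - Δ_0) = 78
  1·σ_1 + 4·σ_2 + 1·σ_3 = 6(Δ_2 - Δ_1) = -42
  1·σ_2 + 4·σ_3 + 1·σ_4 = 6(Δ_3 - Δ_2) = -18
Clamped end conditions give two more equations: 2h_0·σ_0 + h_0·σ_1 = 6(Δ_0 - S'(-1)) = -15 and h_3·σ_3 + 2h_3·σ_4 = 6(S'(3) - Δ_3) = 15.
Solving: σ_0 = -621/28, σ_1 = 411/14, σ_2 = -69/4, σ_3 = -33/14, σ_4 = 243/28.
On [1, 2], S(x) = 8 + 50/7·(x - 1) - 69/8·(x - 1)² + 139/56·(x - 1)³.
With (x - 1) = 2/3: S(5/3) = 3653/378.

9.6640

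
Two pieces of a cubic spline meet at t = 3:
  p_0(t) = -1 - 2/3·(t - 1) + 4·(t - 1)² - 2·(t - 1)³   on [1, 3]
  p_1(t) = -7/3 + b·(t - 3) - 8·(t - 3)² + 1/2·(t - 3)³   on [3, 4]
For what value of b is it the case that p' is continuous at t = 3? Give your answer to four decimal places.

p_0'(t) = -2/3 + 8·(t - 1) - 6·(t - 1)², so p_0'(3) = -26/3. On the right, p_1'(3) = b, so b = -26/3.

-8.6667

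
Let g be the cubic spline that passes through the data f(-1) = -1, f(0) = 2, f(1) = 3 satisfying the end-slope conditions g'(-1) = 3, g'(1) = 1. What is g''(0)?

Write σ_i for g''(x_i). With h_i = 1, 1 and divided differences Δ_i = 3, 1, the continuity of g' gives the tridiagonal system
  1·σ_0 + 4·σ_1 + 1·σ_2 = 6(Δ_1 - Δ_0) = -12
Clamped end conditions give two more equations: 2h_0·σ_0 + h_0·σ_1 = 6(Δ_0 - g'(-1)) = 0 and h_1·σ_1 + 2h_1·σ_2 = 6(g'(1) - Δ_1) = 0.
Solving the tridiagonal system: σ_0 = 2, σ_1 = -4, σ_2 = 2.

-4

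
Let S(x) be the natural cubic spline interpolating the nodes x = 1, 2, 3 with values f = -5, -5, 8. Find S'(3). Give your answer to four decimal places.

Put M_i = S'' at the i-th knot. Here h = (1, 1) and Δ = (0, 13), so the interior equations h_(i-1)·M_(i-1) + 2(h_(i-1)+h_i)·M_i + h_i·M_(i+1) = 6(Δ_i − Δ_(i-1)) read
  1·M_0 + 4·M_1 + 1·M_2 = 6(Δ_1 - Δ_0) = 78
Natural end conditions: M_0 = M_2 = 0.
Solving the tridiagonal system: M_0 = 0, M_1 = 39/2, M_2 = 0.
On [2, 3], S'(x) = b_1 + 2c_1·(x - 2) + 3d_1·(x - 2)² with b_1 = Δ_1 - h_1(2M_1 + M_2)/6 = 13/2, c_1 = M_1/2 = 39/4, d_1 = (M_2 - M_1)/(6h_1) = -13/4. So S'(3) = 65/4.

16.2500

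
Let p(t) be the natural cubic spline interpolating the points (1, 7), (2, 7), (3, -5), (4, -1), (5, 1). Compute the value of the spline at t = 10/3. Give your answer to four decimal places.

-5.1693

Write σ_i for p''(x_i). With h_i = 1, 1, 1, 1 and divided differences Δ_i = 0, -12, 4, 2, the continuity of p' gives the tridiagonal system
  1·σ_0 + 4·σ_1 + 1·σ_2 = 6(Δ_1 - Δ_0) = -72
  1·σ_1 + 4·σ_2 + 1·σ_3 = 6(Δ_2 - Δ_1) = 96
  1·σ_2 + 4·σ_3 + 1·σ_4 = 6(Δ_3 - Δ_2) = -12
Natural end conditions: σ_0 = σ_4 = 0.
Hence σ_0 = 0, σ_1 = -369/14, σ_2 = 234/7, σ_3 = -159/14, σ_4 = 0.
On [3, 4], p(t) = -5 - 21/4·(t - 3) + 117/7·(t - 3)² - 209/28·(t - 3)³.
With (t - 3) = 1/3: p(10/3) = -977/189.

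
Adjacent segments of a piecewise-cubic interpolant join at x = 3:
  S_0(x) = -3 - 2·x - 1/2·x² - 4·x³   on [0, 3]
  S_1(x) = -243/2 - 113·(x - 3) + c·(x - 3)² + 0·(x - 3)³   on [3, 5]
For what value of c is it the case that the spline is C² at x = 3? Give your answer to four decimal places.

-36.5000

S_0''(x) = -1 - 24·x, so S_0''(3) = -73. On the right, S_1''(3) = 2c, so c = -73/2.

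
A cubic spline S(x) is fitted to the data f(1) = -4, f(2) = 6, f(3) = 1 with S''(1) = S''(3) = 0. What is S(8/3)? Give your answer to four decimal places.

Put M_i = S'' at the i-th knot. Here h = (1, 1) and Δ = (10, -5), so the interior equations h_(i-1)·M_(i-1) + 2(h_(i-1)+h_i)·M_i + h_i·M_(i+1) = 6(Δ_i − Δ_(i-1)) read
  1·M_0 + 4·M_1 + 1·M_2 = 6(Δ_1 - Δ_0) = -90
Natural end conditions: M_0 = M_2 = 0.
Solving: M_0 = 0, M_1 = -45/2, M_2 = 0.
On [2, 3], S(x) = 6 + 5/2·(x - 2) - 45/4·(x - 2)² + 15/4·(x - 2)³.
With (x - 2) = 2/3: S(8/3) = 34/9.

3.7778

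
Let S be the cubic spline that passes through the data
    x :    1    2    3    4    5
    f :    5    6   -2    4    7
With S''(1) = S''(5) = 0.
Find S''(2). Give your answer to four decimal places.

-20.7857

With M_i denoting the second derivative at x_i, h_i = 1, 1, 1, 1, and Δ_i = (y_(i+1) − y_i)/h_i = 1, -8, 6, 3:
  1·M_0 + 4·M_1 + 1·M_2 = 6(Δ_1 - Δ_0) = -54
  1·M_1 + 4·M_2 + 1·M_3 = 6(Δ_2 - Δ_1) = 84
  1·M_2 + 4·M_3 + 1·M_4 = 6(Δ_3 - Δ_2) = -18
Natural end conditions: M_0 = M_4 = 0.
Forward elimination and back-substitution give M_0 = 0, M_1 = -291/14, M_2 = 204/7, M_3 = -165/14, M_4 = 0.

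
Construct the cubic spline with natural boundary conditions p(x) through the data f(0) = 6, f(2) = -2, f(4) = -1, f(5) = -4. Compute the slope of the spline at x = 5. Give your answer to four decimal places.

Let M_i = p''(x_i). Step sizes h_i = 2, 2, 1; slopes of the chords Δ_i = (y_(i+1) - y_i)/h_i = -4, 1/2, -3.
  2·M_0 + 8·M_1 + 2·M_2 = 6(Δ_1 - Δ_0) = 27
  2·M_1 + 6·M_2 + 1·M_3 = 6(Δ_2 - Δ_1) = -21
Natural end conditions: M_0 = M_3 = 0.
Forward elimination and back-substitution give M_0 = 0, M_1 = 51/11, M_2 = -111/22, M_3 = 0.
On [4, 5], p'(x) = b_2 + 2c_2·(x - 4) + 3d_2·(x - 4)² with b_2 = Δ_2 - h_2(2M_2 + M_3)/6 = -29/22, c_2 = M_2/2 = -111/44, d_2 = (M_3 - M_2)/(6h_2) = 37/44. So p'(5) = -169/44.

-3.8409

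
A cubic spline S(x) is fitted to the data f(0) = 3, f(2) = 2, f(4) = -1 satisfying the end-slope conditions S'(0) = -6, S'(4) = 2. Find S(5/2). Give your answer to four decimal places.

1.2031

Let M_i = S''(x_i). Step sizes h_i = 2, 2; slopes of the chords Δ_i = (y_(i+1) - y_i)/h_i = -1/2, -3/2.
  2·M_0 + 8·M_1 + 2·M_2 = 6(Δ_1 - Δ_0) = -6
Clamped end conditions give two more equations: 2h_0·M_0 + h_0·M_1 = 6(Δ_0 - S'(0)) = 33 and h_1·M_1 + 2h_1·M_2 = 6(S'(4) - Δ_1) = 21.
Solving: M_0 = 11, M_1 = -11/2, M_2 = 8.
On [2, 4], S(x) = 2 - 1/2·(x - 2) - 11/4·(x - 2)² + 9/8·(x - 2)³.
With (x - 2) = 1/2: S(5/2) = 77/64.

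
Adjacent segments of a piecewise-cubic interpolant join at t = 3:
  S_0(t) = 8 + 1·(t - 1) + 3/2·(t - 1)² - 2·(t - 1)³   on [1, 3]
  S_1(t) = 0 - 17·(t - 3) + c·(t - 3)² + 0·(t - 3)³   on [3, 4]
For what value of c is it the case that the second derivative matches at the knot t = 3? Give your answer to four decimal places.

-10.5000

S_0''(t) = 3 - 12·(t - 1), so S_0''(3) = -21. On the right, S_1''(3) = 2c, so c = -21/2.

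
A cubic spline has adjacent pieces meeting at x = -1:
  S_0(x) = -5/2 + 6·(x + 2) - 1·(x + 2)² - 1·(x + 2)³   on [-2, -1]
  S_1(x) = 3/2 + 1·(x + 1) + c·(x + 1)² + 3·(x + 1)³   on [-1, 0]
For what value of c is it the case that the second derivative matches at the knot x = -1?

-4

S_0''(x) = -2 - 6·(x + 2), so S_0''(-1) = -8. On the right, S_1''(-1) = 2c, so c = -4.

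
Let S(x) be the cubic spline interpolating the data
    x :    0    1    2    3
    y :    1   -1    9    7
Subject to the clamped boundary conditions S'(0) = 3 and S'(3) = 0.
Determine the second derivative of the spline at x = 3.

Put M_i = S'' at the i-th knot. Here h = (1, 1, 1) and Δ = (-2, 10, -2), so the interior equations h_(i-1)·M_(i-1) + 2(h_(i-1)+h_i)·M_i + h_i·M_(i+1) = 6(Δ_i − Δ_(i-1)) read
  1·M_0 + 4·M_1 + 1·M_2 = 6(Δ_1 - Δ_0) = 72
  1·M_1 + 4·M_2 + 1·M_3 = 6(Δ_2 - Δ_1) = -72
Clamped end conditions give two more equations: 2h_0·M_0 + h_0·M_1 = 6(Δ_0 - S'(0)) = -30 and h_2·M_2 + 2h_2·M_3 = 6(S'(3) - Δ_2) = 12.
Hence M_0 = -32, M_1 = 34, M_2 = -32, M_3 = 22.

22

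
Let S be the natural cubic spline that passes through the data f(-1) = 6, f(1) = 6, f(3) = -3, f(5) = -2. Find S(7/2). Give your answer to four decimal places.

Put m_i = S'' at the i-th knot. Here h = (2, 2, 2) and Δ = (0, -9/2, 1/2), so the interior equations h_(i-1)·m_(i-1) + 2(h_(i-1)+h_i)·m_i + h_i·m_(i+1) = 6(Δ_i − Δ_(i-1)) read
  2·m_0 + 8·m_1 + 2·m_2 = 6(Δ_1 - Δ_0) = -27
  2·m_1 + 8·m_2 + 2·m_3 = 6(Δ_2 - Δ_1) = 30
Natural end conditions: m_0 = m_3 = 0.
Forward elimination and back-substitution give m_0 = 0, m_1 = -23/5, m_2 = 49/10, m_3 = 0.
On [3, 5], S(x) = -3 - 83/30·(x - 3) + 49/20·(x - 3)² - 49/120·(x - 3)³.
With (x - 3) = 1/2: S(7/2) = -1223/320.

-3.8219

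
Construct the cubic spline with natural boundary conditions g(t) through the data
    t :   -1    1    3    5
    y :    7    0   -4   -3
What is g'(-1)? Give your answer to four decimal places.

Let m_i = g''(x_i). Step sizes h_i = 2, 2, 2; slopes of the chords Δ_i = (y_(i+1) - y_i)/h_i = -7/2, -2, 1/2.
  2·m_0 + 8·m_1 + 2·m_2 = 6(Δ_1 - Δ_0) = 9
  2·m_1 + 8·m_2 + 2·m_3 = 6(Δ_2 - Δ_1) = 15
Natural end conditions: m_0 = m_3 = 0.
Solving: m_0 = 0, m_1 = 7/10, m_2 = 17/10, m_3 = 0.
On [-1, 1], g'(t) = b_0 + 2c_0·(t + 1) + 3d_0·(t + 1)² with b_0 = Δ_0 - h_0(2m_0 + m_1)/6 = -56/15, c_0 = m_0/2 = 0, d_0 = (m_1 - m_0)/(6h_0) = 7/120. So g'(-1) = -56/15.

-3.7333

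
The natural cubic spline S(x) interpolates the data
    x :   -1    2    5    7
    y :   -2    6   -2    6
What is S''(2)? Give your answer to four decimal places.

Let M_i = S''(x_i). Step sizes h_i = 3, 3, 2; slopes of the chords Δ_i = (y_(i+1) - y_i)/h_i = 8/3, -8/3, 4.
  3·M_0 + 12·M_1 + 3·M_2 = 6(Δ_1 - Δ_0) = -32
  3·M_1 + 10·M_2 + 2·M_3 = 6(Δ_2 - Δ_1) = 40
Natural end conditions: M_0 = M_3 = 0.
Hence M_0 = 0, M_1 = -440/111, M_2 = 192/37, M_3 = 0.

-3.9640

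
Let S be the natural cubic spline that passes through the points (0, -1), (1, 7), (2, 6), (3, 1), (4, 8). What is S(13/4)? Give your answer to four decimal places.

1.6543

Write m_i for S''(x_i). With h_i = 1, 1, 1, 1 and divided differences Δ_i = 8, -1, -5, 7, the continuity of S' gives the tridiagonal system
  1·m_0 + 4·m_1 + 1·m_2 = 6(Δ_1 - Δ_0) = -54
  1·m_1 + 4·m_2 + 1·m_3 = 6(Δ_2 - Δ_1) = -24
  1·m_2 + 4·m_3 + 1·m_4 = 6(Δ_3 - Δ_2) = 72
Natural end conditions: m_0 = m_4 = 0.
Forward elimination and back-substitution give m_0 = 0, m_1 = -321/28, m_2 = -57/7, m_3 = 561/28, m_4 = 0.
On [3, 4], S(x) = 1 + 9/28·(x - 3) + 561/56·(x - 3)² - 187/56·(x - 3)³.
With (x - 3) = 1/4: S(13/4) = 847/512.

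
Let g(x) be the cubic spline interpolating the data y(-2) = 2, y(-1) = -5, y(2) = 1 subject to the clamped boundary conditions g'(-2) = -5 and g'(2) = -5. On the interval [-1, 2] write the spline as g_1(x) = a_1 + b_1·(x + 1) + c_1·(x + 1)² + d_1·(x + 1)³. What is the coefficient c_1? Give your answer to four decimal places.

6.7500

With σ_i denoting the second derivative at x_i, h_i = 1, 3, and Δ_i = (y_(i+1) − y_i)/h_i = -7, 2:
  1·σ_0 + 8·σ_1 + 3·σ_2 = 6(Δ_1 - Δ_0) = 54
Clamped end conditions give two more equations: 2h_0·σ_0 + h_0·σ_1 = 6(Δ_0 - g'(-2)) = -12 and h_1·σ_1 + 2h_1·σ_2 = 6(g'(2) - Δ_1) = -42.
Forward elimination and back-substitution give σ_0 = -51/4, σ_1 = 27/2, σ_2 = -55/4.
On [-1, 2], with g_1(x) = a_1 + b_1·(x + 1) + c_1·(x + 1)² + d_1·(x + 1)³: c_1 = σ_1/2 = 27/4, d_1 = (σ_2 - σ_1)/(6h_1) = -109/72, b_1 = Δ_1 - h_1(2σ_1 + σ_2)/6 = -37/8.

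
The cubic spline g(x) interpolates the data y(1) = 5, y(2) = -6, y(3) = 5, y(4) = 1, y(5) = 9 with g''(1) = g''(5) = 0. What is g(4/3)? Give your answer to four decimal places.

-0.7937

Let σ_i = g''(x_i). Step sizes h_i = 1, 1, 1, 1; slopes of the chords Δ_i = (y_(i+1) - y_i)/h_i = -11, 11, -4, 8.
  1·σ_0 + 4·σ_1 + 1·σ_2 = 6(Δ_1 - Δ_0) = 132
  1·σ_1 + 4·σ_2 + 1·σ_3 = 6(Δ_2 - Δ_1) = -90
  1·σ_2 + 4·σ_3 + 1·σ_4 = 6(Δ_3 - Δ_2) = 72
Natural end conditions: σ_0 = σ_4 = 0.
Solving: σ_0 = 0, σ_1 = 603/14, σ_2 = -282/7, σ_3 = 393/14, σ_4 = 0.
On [1, 2], g(x) = 5 - 509/28·(x - 1) + 0·(x - 1)² + 201/28·(x - 1)³.
With (x - 1) = 1/3: g(4/3) = -50/63.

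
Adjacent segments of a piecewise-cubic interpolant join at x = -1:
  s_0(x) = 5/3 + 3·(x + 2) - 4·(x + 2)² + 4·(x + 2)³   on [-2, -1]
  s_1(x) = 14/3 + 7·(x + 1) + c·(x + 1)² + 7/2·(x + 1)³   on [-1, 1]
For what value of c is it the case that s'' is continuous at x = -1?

8

s_0''(x) = -8 + 24·(x + 2), so s_0''(-1) = 16. On the right, s_1''(-1) = 2c, so c = 8.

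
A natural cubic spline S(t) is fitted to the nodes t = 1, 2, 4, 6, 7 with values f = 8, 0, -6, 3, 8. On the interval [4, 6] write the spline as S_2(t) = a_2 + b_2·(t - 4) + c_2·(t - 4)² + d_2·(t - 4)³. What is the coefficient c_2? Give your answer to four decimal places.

2.5500

Write M_i for S''(x_i). With h_i = 1, 2, 2, 1 and divided differences Δ_i = -8, -3, 9/2, 5, the continuity of S' gives the tridiagonal system
  1·M_0 + 6·M_1 + 2·M_2 = 6(Δ_1 - Δ_0) = 30
  2·M_1 + 8·M_2 + 2·M_3 = 6(Δ_2 - Δ_1) = 45
  2·M_2 + 6·M_3 + 1·M_4 = 6(Δ_3 - Δ_2) = 3
Natural end conditions: M_0 = M_4 = 0.
Solving: M_0 = 0, M_1 = 33/10, M_2 = 51/10, M_3 = -6/5, M_4 = 0.
On [4, 6], with S_2(t) = a_2 + b_2·(t - 4) + c_2·(t - 4)² + d_2·(t - 4)³: c_2 = M_2/2 = 51/20, d_2 = (M_3 - M_2)/(6h_2) = -21/40, b_2 = Δ_2 - h_2(2M_2 + M_3)/6 = 3/2.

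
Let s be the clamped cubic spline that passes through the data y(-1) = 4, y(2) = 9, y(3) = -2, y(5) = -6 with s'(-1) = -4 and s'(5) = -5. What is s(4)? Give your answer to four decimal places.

-4.8690

Write M_i for s''(x_i). With h_i = 3, 1, 2 and divided differences Δ_i = 5/3, -11, -2, the continuity of s' gives the tridiagonal system
  3·M_0 + 8·M_1 + 1·M_2 = 6(Δ_1 - Δ_0) = -76
  1·M_1 + 6·M_2 + 2·M_3 = 6(Δ_2 - Δ_1) = 54
Clamped end conditions give two more equations: 2h_0·M_0 + h_0·M_1 = 6(Δ_0 - s'(-1)) = 34 and h_2·M_2 + 2h_2·M_3 = 6(s'(5) - Δ_2) = -18.
Solving: M_0 = 295/21, M_1 = -352/21, M_2 = 335/21, M_3 = -262/21.
On [3, 5], s(x) = -2 - 178/21·(x - 3) + 335/42·(x - 3)² - 199/84·(x - 3)³.
With (x - 3) = 1: s(4) = -409/84.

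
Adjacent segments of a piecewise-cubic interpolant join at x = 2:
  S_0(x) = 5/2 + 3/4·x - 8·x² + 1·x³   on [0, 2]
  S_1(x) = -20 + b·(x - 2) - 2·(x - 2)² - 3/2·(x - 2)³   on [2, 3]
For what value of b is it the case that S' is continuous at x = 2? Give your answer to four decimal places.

S_0'(x) = 3/4 - 16·x + 3·x², so S_0'(2) = -77/4. On the right, S_1'(2) = b, so b = -77/4.

-19.2500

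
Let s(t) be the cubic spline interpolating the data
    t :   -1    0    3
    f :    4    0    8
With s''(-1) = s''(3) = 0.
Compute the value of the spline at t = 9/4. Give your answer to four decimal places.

4.2422

With m_i denoting the second derivative at x_i, h_i = 1, 3, and Δ_i = (y_(i+1) − y_i)/h_i = -4, 8/3:
  1·m_0 + 8·m_1 + 3·m_2 = 6(Δ_1 - Δ_0) = 40
Natural end conditions: m_0 = m_2 = 0.
Forward elimination and back-substitution give m_0 = 0, m_1 = 5, m_2 = 0.
On [0, 3], s(t) = 0 - 7/3·t + 5/2·t² - 5/18·t³.
With t = 9/4: s(9/4) = 543/128.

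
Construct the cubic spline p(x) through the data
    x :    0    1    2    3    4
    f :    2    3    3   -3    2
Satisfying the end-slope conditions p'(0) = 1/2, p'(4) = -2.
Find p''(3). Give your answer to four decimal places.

Put m_i = p'' at the i-th knot. Here h = (1, 1, 1, 1) and Δ = (1, 0, -6, 5), so the interior equations h_(i-1)·m_(i-1) + 2(h_(i-1)+h_i)·m_i + h_i·m_(i+1) = 6(Δ_i − Δ_(i-1)) read
  1·m_0 + 4·m_1 + 1·m_2 = 6(Δ_1 - Δ_0) = -6
  1·m_1 + 4·m_2 + 1·m_3 = 6(Δ_2 - Δ_1) = -36
  1·m_2 + 4·m_3 + 1·m_4 = 6(Δ_3 - Δ_2) = 66
Clamped end conditions give two more equations: 2h_0·m_0 + h_0·m_1 = 6(Δ_0 - p'(0)) = 3 and h_3·m_3 + 2h_3·m_4 = 6(p'(4) - Δ_3) = -42.
Hence m_0 = 1/8, m_1 = 11/4, m_2 = -137/8, m_3 = 119/4, m_4 = -287/8.

29.7500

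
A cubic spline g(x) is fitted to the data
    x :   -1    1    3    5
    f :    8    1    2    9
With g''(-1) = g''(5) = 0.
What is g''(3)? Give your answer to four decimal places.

Let σ_i = g''(x_i). Step sizes h_i = 2, 2, 2; slopes of the chords Δ_i = (y_(i+1) - y_i)/h_i = -7/2, 1/2, 7/2.
  2·σ_0 + 8·σ_1 + 2·σ_2 = 6(Δ_1 - Δ_0) = 24
  2·σ_1 + 8·σ_2 + 2·σ_3 = 6(Δ_2 - Δ_1) = 18
Natural end conditions: σ_0 = σ_3 = 0.
Solving: σ_0 = 0, σ_1 = 13/5, σ_2 = 8/5, σ_3 = 0.

1.6000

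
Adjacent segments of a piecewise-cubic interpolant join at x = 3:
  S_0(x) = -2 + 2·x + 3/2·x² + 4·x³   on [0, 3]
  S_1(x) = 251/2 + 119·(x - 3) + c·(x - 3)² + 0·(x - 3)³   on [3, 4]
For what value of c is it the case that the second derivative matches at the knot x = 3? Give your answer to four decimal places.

37.5000

S_0''(x) = 3 + 24·x, so S_0''(3) = 75. On the right, S_1''(3) = 2c, so c = 75/2.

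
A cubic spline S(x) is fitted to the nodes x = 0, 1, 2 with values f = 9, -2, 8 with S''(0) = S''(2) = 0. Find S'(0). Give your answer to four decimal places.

-16.2500

With m_i denoting the second derivative at x_i, h_i = 1, 1, and Δ_i = (y_(i+1) − y_i)/h_i = -11, 10:
  1·m_0 + 4·m_1 + 1·m_2 = 6(Δ_1 - Δ_0) = 126
Natural end conditions: m_0 = m_2 = 0.
Solving the tridiagonal system: m_0 = 0, m_1 = 63/2, m_2 = 0.
On [0, 1], S'(x) = b_0 + 2c_0·x + 3d_0·x² with b_0 = Δ_0 - h_0(2m_0 + m_1)/6 = -65/4, c_0 = m_0/2 = 0, d_0 = (m_1 - m_0)/(6h_0) = 21/4. So S'(0) = -65/4.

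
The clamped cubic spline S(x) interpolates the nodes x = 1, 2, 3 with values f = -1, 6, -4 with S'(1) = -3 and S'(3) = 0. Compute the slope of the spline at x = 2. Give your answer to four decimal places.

Let σ_i = S''(x_i). Step sizes h_i = 1, 1; slopes of the chords Δ_i = (y_(i+1) - y_i)/h_i = 7, -10.
  1·σ_0 + 4·σ_1 + 1·σ_2 = 6(Δ_1 - Δ_0) = -102
Clamped end conditions give two more equations: 2h_0·σ_0 + h_0·σ_1 = 6(Δ_0 - S'(1)) = 60 and h_1·σ_1 + 2h_1·σ_2 = 6(S'(3) - Δ_1) = 60.
Solving the tridiagonal system: σ_0 = 57, σ_1 = -54, σ_2 = 57.
On [2, 3], S'(x) = b_1 + 2c_1·(x - 2) + 3d_1·(x - 2)² with b_1 = Δ_1 - h_1(2σ_1 + σ_2)/6 = -3/2, c_1 = σ_1/2 = -27, d_1 = (σ_2 - σ_1)/(6h_1) = 37/2. So S'(2) = -3/2.

-1.5000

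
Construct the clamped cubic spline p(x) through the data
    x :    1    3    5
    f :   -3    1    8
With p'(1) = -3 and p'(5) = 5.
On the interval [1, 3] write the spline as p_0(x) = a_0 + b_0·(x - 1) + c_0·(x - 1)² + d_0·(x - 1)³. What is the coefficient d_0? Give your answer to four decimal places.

With m_i denoting the second derivative at x_i, h_i = 2, 2, and Δ_i = (y_(i+1) − y_i)/h_i = 2, 7/2:
  2·m_0 + 8·m_1 + 2·m_2 = 6(Δ_1 - Δ_0) = 9
Clamped end conditions give two more equations: 2h_0·m_0 + h_0·m_1 = 6(Δ_0 - p'(1)) = 30 and h_1·m_1 + 2h_1·m_2 = 6(p'(5) - Δ_1) = 9.
Solving: m_0 = 67/8, m_1 = -7/4, m_2 = 25/8.
On [1, 3], with p_0(x) = a_0 + b_0·(x - 1) + c_0·(x - 1)² + d_0·(x - 1)³: c_0 = m_0/2 = 67/16, d_0 = (m_1 - m_0)/(6h_0) = -27/32, b_0 = Δ_0 - h_0(2m_0 + m_1)/6 = -3.

-0.8438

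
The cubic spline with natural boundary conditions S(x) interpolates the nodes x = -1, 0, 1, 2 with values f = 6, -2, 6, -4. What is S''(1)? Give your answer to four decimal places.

-35.2000

Write σ_i for S''(x_i). With h_i = 1, 1, 1 and divided differences Δ_i = -8, 8, -10, the continuity of S' gives the tridiagonal system
  1·σ_0 + 4·σ_1 + 1·σ_2 = 6(Δ_1 - Δ_0) = 96
  1·σ_1 + 4·σ_2 + 1·σ_3 = 6(Δ_2 - Δ_1) = -108
Natural end conditions: σ_0 = σ_3 = 0.
Solving the tridiagonal system: σ_0 = 0, σ_1 = 164/5, σ_2 = -176/5, σ_3 = 0.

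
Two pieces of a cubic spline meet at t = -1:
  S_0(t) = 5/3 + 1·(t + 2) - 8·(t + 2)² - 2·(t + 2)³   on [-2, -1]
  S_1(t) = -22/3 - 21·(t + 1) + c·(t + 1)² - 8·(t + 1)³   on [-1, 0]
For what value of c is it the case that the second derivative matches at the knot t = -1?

-14

S_0''(t) = -16 - 12·(t + 2), so S_0''(-1) = -28. On the right, S_1''(-1) = 2c, so c = -14.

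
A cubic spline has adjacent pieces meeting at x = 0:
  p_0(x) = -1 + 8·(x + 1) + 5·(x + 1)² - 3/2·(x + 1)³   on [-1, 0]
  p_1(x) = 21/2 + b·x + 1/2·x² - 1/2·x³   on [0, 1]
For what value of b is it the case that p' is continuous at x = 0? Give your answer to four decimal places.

13.5000

p_0'(x) = 8 + 10·(x + 1) - 9/2·(x + 1)², so p_0'(0) = 27/2. On the right, p_1'(0) = b, so b = 27/2.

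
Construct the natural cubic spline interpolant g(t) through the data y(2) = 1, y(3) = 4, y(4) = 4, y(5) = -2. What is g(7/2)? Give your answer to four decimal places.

Let M_i = g''(x_i). Step sizes h_i = 1, 1, 1; slopes of the chords Δ_i = (y_(i+1) - y_i)/h_i = 3, 0, -6.
  1·M_0 + 4·M_1 + 1·M_2 = 6(Δ_1 - Δ_0) = -18
  1·M_1 + 4·M_2 + 1·M_3 = 6(Δ_2 - Δ_1) = -36
Natural end conditions: M_0 = M_3 = 0.
Hence M_0 = 0, M_1 = -12/5, M_2 = -42/5, M_3 = 0.
On [3, 4], g(t) = 4 + 11/5·(t - 3) - 6/5·(t - 3)² - 1·(t - 3)³.
With (t - 3) = 1/2: g(7/2) = 187/40.

4.6750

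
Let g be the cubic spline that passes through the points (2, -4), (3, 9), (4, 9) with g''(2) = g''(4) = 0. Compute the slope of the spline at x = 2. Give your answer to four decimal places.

Write M_i for g''(x_i). With h_i = 1, 1 and divided differences Δ_i = 13, 0, the continuity of g' gives the tridiagonal system
  1·M_0 + 4·M_1 + 1·M_2 = 6(Δ_1 - Δ_0) = -78
Natural end conditions: M_0 = M_2 = 0.
Hence M_0 = 0, M_1 = -39/2, M_2 = 0.
On [2, 3], g'(x) = b_0 + 2c_0·(x - 2) + 3d_0·(x - 2)² with b_0 = Δ_0 - h_0(2M_0 + M_1)/6 = 65/4, c_0 = M_0/2 = 0, d_0 = (M_1 - M_0)/(6h_0) = -13/4. So g'(2) = 65/4.

16.2500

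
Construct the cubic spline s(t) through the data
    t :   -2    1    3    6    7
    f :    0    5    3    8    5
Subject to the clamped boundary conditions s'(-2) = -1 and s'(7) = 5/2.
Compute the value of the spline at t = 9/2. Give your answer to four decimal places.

Put m_i = s'' at the i-th knot. Here h = (3, 2, 3, 1) and Δ = (5/3, -1, 5/3, -3), so the interior equations h_(i-1)·m_(i-1) + 2(h_(i-1)+h_i)·m_i + h_i·m_(i+1) = 6(Δ_i − Δ_(i-1)) read
  3·m_0 + 10·m_1 + 2·m_2 = 6(Δ_1 - Δ_0) = -16
  2·m_1 + 10·m_2 + 3·m_3 = 6(Δ_2 - Δ_1) = 16
  3·m_2 + 8·m_3 + 1·m_4 = 6(Δ_3 - Δ_2) = -28
Clamped end conditions give two more equations: 2h_0·m_0 + h_0·m_1 = 6(Δ_0 - s'(-2)) = 16 and h_3·m_3 + 2h_3·m_4 = 6(s'(7) - Δ_3) = 33.
Solving: m_0 = 547/118, m_1 = -697/177, m_2 = 3353/708, m_3 = -2771/354, m_4 = 14453/708.
On [3, 6], s(t) = 3 + 299/354·(t - 3) + 3353/1416·(t - 3)² - 2965/4248·(t - 3)³.
With (t - 3) = 3/2: s(9/2) = 27335/3776.

7.2391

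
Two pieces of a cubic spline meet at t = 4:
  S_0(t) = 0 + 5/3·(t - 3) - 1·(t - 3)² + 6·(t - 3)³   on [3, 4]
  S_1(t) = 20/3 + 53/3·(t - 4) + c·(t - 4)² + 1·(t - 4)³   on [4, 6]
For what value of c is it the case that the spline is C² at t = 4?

17

S_0''(t) = -2 + 36·(t - 3), so S_0''(4) = 34. On the right, S_1''(4) = 2c, so c = 17.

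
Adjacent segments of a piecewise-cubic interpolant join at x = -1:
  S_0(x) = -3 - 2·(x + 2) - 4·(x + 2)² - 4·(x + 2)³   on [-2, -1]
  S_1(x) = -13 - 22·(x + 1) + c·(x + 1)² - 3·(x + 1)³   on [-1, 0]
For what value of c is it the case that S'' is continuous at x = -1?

S_0''(x) = -8 - 24·(x + 2), so S_0''(-1) = -32. On the right, S_1''(-1) = 2c, so c = -16.

-16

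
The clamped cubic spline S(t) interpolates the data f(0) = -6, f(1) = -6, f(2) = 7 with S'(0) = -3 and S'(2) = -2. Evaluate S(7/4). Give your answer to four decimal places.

With m_i denoting the second derivative at x_i, h_i = 1, 1, and Δ_i = (y_(i+1) − y_i)/h_i = 0, 13:
  1·m_0 + 4·m_1 + 1·m_2 = 6(Δ_1 - Δ_0) = 78
Clamped end conditions give two more equations: 2h_0·m_0 + h_0·m_1 = 6(Δ_0 - S'(0)) = 18 and h_1·m_1 + 2h_1·m_2 = 6(S'(2) - Δ_1) = -90.
Solving: m_0 = -10, m_1 = 38, m_2 = -64.
On [1, 2], S(t) = -6 + 11·(t - 1) + 19·(t - 1)² - 17·(t - 1)³.
With (t - 1) = 3/4: S(7/4) = 369/64.

5.7656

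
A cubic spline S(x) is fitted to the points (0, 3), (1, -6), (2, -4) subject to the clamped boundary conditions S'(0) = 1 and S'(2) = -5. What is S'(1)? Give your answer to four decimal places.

-4.2500

Write M_i for S''(x_i). With h_i = 1, 1 and divided differences Δ_i = -9, 2, the continuity of S' gives the tridiagonal system
  1·M_0 + 4·M_1 + 1·M_2 = 6(Δ_1 - Δ_0) = 66
Clamped end conditions give two more equations: 2h_0·M_0 + h_0·M_1 = 6(Δ_0 - S'(0)) = -60 and h_1·M_1 + 2h_1·M_2 = 6(S'(2) - Δ_1) = -42.
Hence M_0 = -99/2, M_1 = 39, M_2 = -81/2.
On [1, 2], S'(x) = b_1 + 2c_1·(x - 1) + 3d_1·(x - 1)² with b_1 = Δ_1 - h_1(2M_1 + M_2)/6 = -17/4, c_1 = M_1/2 = 39/2, d_1 = (M_2 - M_1)/(6h_1) = -53/4. So S'(1) = -17/4.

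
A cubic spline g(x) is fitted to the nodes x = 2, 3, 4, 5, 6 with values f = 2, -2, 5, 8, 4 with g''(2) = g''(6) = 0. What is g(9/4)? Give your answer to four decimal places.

0.2718

Put m_i = g'' at the i-th knot. Here h = (1, 1, 1, 1) and Δ = (-4, 7, 3, -4), so the interior equations h_(i-1)·m_(i-1) + 2(h_(i-1)+h_i)·m_i + h_i·m_(i+1) = 6(Δ_i − Δ_(i-1)) read
  1·m_0 + 4·m_1 + 1·m_2 = 6(Δ_1 - Δ_0) = 66
  1·m_1 + 4·m_2 + 1·m_3 = 6(Δ_2 - Δ_1) = -24
  1·m_2 + 4·m_3 + 1·m_4 = 6(Δ_3 - Δ_2) = -42
Natural end conditions: m_0 = m_4 = 0.
Solving the tridiagonal system: m_0 = 0, m_1 = 261/14, m_2 = -60/7, m_3 = -117/14, m_4 = 0.
On [2, 3], g(x) = 2 - 199/28·(x - 2) + 0·(x - 2)² + 87/28·(x - 2)³.
With (x - 2) = 1/4: g(9/4) = 487/1792.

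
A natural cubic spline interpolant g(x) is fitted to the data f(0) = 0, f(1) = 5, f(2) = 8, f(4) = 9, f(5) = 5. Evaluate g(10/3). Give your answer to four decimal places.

9.8458

With M_i denoting the second derivative at x_i, h_i = 1, 1, 2, 1, and Δ_i = (y_(i+1) − y_i)/h_i = 5, 3, 1/2, -4:
  1·M_0 + 4·M_1 + 1·M_2 = 6(Δ_1 - Δ_0) = -12
  1·M_1 + 6·M_2 + 2·M_3 = 6(Δ_2 - Δ_1) = -15
  2·M_2 + 6·M_3 + 1·M_4 = 6(Δ_3 - Δ_2) = -27
Natural end conditions: M_0 = M_4 = 0.
Solving: M_0 = 0, M_1 = -174/61, M_2 = -36/61, M_3 = -525/122, M_4 = 0.
On [2, 4], g(x) = 8 + 142/61·(x - 2) - 18/61·(x - 2)² - 151/488·(x - 2)³.
With (x - 2) = 4/3: g(10/3) = 16216/1647.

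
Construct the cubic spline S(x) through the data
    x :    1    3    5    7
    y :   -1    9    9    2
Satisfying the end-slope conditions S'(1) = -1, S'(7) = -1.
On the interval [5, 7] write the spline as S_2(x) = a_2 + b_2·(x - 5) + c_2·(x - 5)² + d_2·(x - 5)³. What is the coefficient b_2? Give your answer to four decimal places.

Write M_i for S''(x_i). With h_i = 2, 2, 2 and divided differences Δ_i = 5, 0, -7/2, the continuity of S' gives the tridiagonal system
  2·M_0 + 8·M_1 + 2·M_2 = 6(Δ_1 - Δ_0) = -30
  2·M_1 + 8·M_2 + 2·M_3 = 6(Δ_2 - Δ_1) = -21
Clamped end conditions give two more equations: 2h_0·M_0 + h_0·M_1 = 6(Δ_0 - S'(1)) = 36 and h_2·M_2 + 2h_2·M_3 = 6(S'(7) - Δ_2) = 15.
Hence M_0 = 121/10, M_1 = -31/5, M_2 = -23/10, M_3 = 49/10.
On [5, 7], with S_2(x) = a_2 + b_2·(x - 5) + c_2·(x - 5)² + d_2·(x - 5)³: c_2 = M_2/2 = -23/20, d_2 = (M_3 - M_2)/(6h_2) = 3/5, b_2 = Δ_2 - h_2(2M_2 + M_3)/6 = -18/5.

-3.6000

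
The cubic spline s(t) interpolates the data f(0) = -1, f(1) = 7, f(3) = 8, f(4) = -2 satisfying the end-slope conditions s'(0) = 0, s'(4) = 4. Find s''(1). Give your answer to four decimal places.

Let m_i = s''(x_i). Step sizes h_i = 1, 2, 1; slopes of the chords Δ_i = (y_(i+1) - y_i)/h_i = 8, 1/2, -10.
  1·m_0 + 6·m_1 + 2·m_2 = 6(Δ_1 - Δ_0) = -45
  2·m_1 + 6·m_2 + 1·m_3 = 6(Δ_2 - Δ_1) = -63
Clamped end conditions give two more equations: 2h_0·m_0 + h_0·m_1 = 6(Δ_0 - s'(0)) = 48 and h_2·m_2 + 2h_2·m_3 = 6(s'(4) - Δ_2) = 84.
Solving: m_0 = 953/35, m_1 = -226/35, m_2 = -586/35, m_3 = 1763/35.

-6.4571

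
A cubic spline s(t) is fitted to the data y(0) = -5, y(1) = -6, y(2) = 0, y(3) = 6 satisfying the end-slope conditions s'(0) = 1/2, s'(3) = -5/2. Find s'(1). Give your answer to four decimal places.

Put σ_i = s'' at the i-th knot. Here h = (1, 1, 1) and Δ = (-1, 6, 6), so the interior equations h_(i-1)·σ_(i-1) + 2(h_(i-1)+h_i)·σ_i + h_i·σ_(i+1) = 6(Δ_i − Δ_(i-1)) read
  1·σ_0 + 4·σ_1 + 1·σ_2 = 6(Δ_1 - Δ_0) = 42
  1·σ_1 + 4·σ_2 + 1·σ_3 = 6(Δ_2 - Δ_1) = 0
Clamped end conditions give two more equations: 2h_0·σ_0 + h_0·σ_1 = 6(Δ_0 - s'(0)) = -9 and h_2·σ_2 + 2h_2·σ_3 = 6(s'(3) - Δ_2) = -51.
Hence σ_0 = -53/5, σ_1 = 61/5, σ_2 = 19/5, σ_3 = -137/5.
On [1, 2], s'(t) = b_1 + 2c_1·(t - 1) + 3d_1·(t - 1)² with b_1 = Δ_1 - h_1(2σ_1 + σ_2)/6 = 13/10, c_1 = σ_1/2 = 61/10, d_1 = (σ_2 - σ_1)/(6h_1) = -7/5. So s'(1) = 13/10.

1.3000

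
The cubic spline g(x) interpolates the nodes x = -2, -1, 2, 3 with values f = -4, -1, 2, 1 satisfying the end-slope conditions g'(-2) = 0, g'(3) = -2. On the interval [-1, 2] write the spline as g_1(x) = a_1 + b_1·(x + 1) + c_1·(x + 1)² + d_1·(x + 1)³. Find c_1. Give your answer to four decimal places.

Put M_i = g'' at the i-th knot. Here h = (1, 3, 1) and Δ = (3, 1, -1), so the interior equations h_(i-1)·M_(i-1) + 2(h_(i-1)+h_i)·M_i + h_i·M_(i+1) = 6(Δ_i − Δ_(i-1)) read
  1·M_0 + 8·M_1 + 3·M_2 = 6(Δ_1 - Δ_0) = -12
  3·M_1 + 8·M_2 + 1·M_3 = 6(Δ_2 - Δ_1) = -12
Clamped end conditions give two more equations: 2h_0·M_0 + h_0·M_1 = 6(Δ_0 - g'(-2)) = 18 and h_2·M_2 + 2h_2·M_3 = 6(g'(3) - Δ_2) = -6.
Solving the tridiagonal system: M_0 = 218/21, M_1 = -58/21, M_2 = -2/21, M_3 = -62/21.
On [-1, 2], with g_1(x) = a_1 + b_1·(x + 1) + c_1·(x + 1)² + d_1·(x + 1)³: c_1 = M_1/2 = -29/21, d_1 = (M_2 - M_1)/(6h_1) = 4/27, b_1 = Δ_1 - h_1(2M_1 + M_2)/6 = 80/21.

-1.3810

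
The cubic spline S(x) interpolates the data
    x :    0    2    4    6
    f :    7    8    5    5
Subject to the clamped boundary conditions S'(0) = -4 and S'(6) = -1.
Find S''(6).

Put M_i = S'' at the i-th knot. Here h = (2, 2, 2) and Δ = (1/2, -3/2, 0), so the interior equations h_(i-1)·M_(i-1) + 2(h_(i-1)+h_i)·M_i + h_i·M_(i+1) = 6(Δ_i − Δ_(i-1)) read
  2·M_0 + 8·M_1 + 2·M_2 = 6(Δ_1 - Δ_0) = -12
  2·M_1 + 8·M_2 + 2·M_3 = 6(Δ_2 - Δ_1) = 9
Clamped end conditions give two more equations: 2h_0·M_0 + h_0·M_1 = 6(Δ_0 - S'(0)) = 27 and h_2·M_2 + 2h_2·M_3 = 6(S'(6) - Δ_2) = -6.
Forward elimination and back-substitution give M_0 = 9, M_1 = -9/2, M_2 = 3, M_3 = -3.

-3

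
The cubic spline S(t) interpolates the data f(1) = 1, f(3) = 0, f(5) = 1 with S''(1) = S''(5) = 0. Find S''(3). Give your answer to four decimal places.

Write M_i for S''(x_i). With h_i = 2, 2 and divided differences Δ_i = -1/2, 1/2, the continuity of S' gives the tridiagonal system
  2·M_0 + 8·M_1 + 2·M_2 = 6(Δ_1 - Δ_0) = 6
Natural end conditions: M_0 = M_2 = 0.
Hence M_0 = 0, M_1 = 3/4, M_2 = 0.

0.7500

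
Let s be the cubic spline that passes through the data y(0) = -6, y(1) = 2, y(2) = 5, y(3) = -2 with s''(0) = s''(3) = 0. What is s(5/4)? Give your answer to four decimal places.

3.5156

With M_i denoting the second derivative at x_i, h_i = 1, 1, 1, and Δ_i = (y_(i+1) − y_i)/h_i = 8, 3, -7:
  1·M_0 + 4·M_1 + 1·M_2 = 6(Δ_1 - Δ_0) = -30
  1·M_1 + 4·M_2 + 1·M_3 = 6(Δ_2 - Δ_1) = -60
Natural end conditions: M_0 = M_3 = 0.
Solving the tridiagonal system: M_0 = 0, M_1 = -4, M_2 = -14, M_3 = 0.
On [1, 2], s(x) = 2 + 20/3·(x - 1) - 2·(x - 1)² - 5/3·(x - 1)³.
With (x - 1) = 1/4: s(5/4) = 225/64.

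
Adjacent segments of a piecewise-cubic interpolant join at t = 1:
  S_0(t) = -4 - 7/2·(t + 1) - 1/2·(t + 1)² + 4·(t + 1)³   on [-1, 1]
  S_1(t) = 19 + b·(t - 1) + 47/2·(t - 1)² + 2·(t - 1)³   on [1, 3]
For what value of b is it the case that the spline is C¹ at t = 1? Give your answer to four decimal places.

S_0'(t) = -7/2 - 1·(t + 1) + 12·(t + 1)², so S_0'(1) = 85/2. On the right, S_1'(1) = b, so b = 85/2.

42.5000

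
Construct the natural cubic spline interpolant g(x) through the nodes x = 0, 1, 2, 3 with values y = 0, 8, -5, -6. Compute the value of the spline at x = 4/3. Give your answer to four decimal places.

With σ_i denoting the second derivative at x_i, h_i = 1, 1, 1, and Δ_i = (y_(i+1) − y_i)/h_i = 8, -13, -1:
  1·σ_0 + 4·σ_1 + 1·σ_2 = 6(Δ_1 - Δ_0) = -126
  1·σ_1 + 4·σ_2 + 1·σ_3 = 6(Δ_2 - Δ_1) = 72
Natural end conditions: σ_0 = σ_3 = 0.
Solving: σ_0 = 0, σ_1 = -192/5, σ_2 = 138/5, σ_3 = 0.
On [1, 2], g(x) = 8 - 24/5·(x - 1) - 96/5·(x - 1)² + 11·(x - 1)³.
With (x - 1) = 1/3: g(4/3) = 631/135.

4.6741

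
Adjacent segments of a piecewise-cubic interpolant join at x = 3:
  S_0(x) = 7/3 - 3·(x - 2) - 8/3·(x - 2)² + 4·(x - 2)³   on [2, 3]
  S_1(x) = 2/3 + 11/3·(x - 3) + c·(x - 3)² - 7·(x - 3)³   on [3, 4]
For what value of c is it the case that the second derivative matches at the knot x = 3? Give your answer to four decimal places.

S_0''(x) = -16/3 + 24·(x - 2), so S_0''(3) = 56/3. On the right, S_1''(3) = 2c, so c = 28/3.

9.3333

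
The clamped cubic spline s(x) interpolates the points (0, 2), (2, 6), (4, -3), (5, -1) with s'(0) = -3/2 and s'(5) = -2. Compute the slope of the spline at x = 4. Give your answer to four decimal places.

0.6957

With m_i denoting the second derivative at x_i, h_i = 2, 2, 1, and Δ_i = (y_(i+1) − y_i)/h_i = 2, -9/2, 2:
  2·m_0 + 8·m_1 + 2·m_2 = 6(Δ_1 - Δ_0) = -39
  2·m_1 + 6·m_2 + 1·m_3 = 6(Δ_2 - Δ_1) = 39
Clamped end conditions give two more equations: 2h_0·m_0 + h_0·m_1 = 6(Δ_0 - s'(0)) = 21 and h_2·m_2 + 2h_2·m_3 = 6(s'(5) - Δ_2) = -24.
Forward elimination and back-substitution give m_0 = 491/46, m_1 = -499/46, m_2 = 304/23, m_3 = -428/23.
On [4, 5], s'(x) = b_2 + 2c_2·(x - 4) + 3d_2·(x - 4)² with b_2 = Δ_2 - h_2(2m_2 + m_3)/6 = 16/23, c_2 = m_2/2 = 152/23, d_2 = (m_3 - m_2)/(6h_2) = -122/23. So s'(4) = 16/23.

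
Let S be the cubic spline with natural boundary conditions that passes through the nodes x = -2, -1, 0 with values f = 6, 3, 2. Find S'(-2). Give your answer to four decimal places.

Let σ_i = S''(x_i). Step sizes h_i = 1, 1; slopes of the chords Δ_i = (y_(i+1) - y_i)/h_i = -3, -1.
  1·σ_0 + 4·σ_1 + 1·σ_2 = 6(Δ_1 - Δ_0) = 12
Natural end conditions: σ_0 = σ_2 = 0.
Hence σ_0 = 0, σ_1 = 3, σ_2 = 0.
On [-2, -1], S'(x) = b_0 + 2c_0·(x + 2) + 3d_0·(x + 2)² with b_0 = Δ_0 - h_0(2σ_0 + σ_1)/6 = -7/2, c_0 = σ_0/2 = 0, d_0 = (σ_1 - σ_0)/(6h_0) = 1/2. So S'(-2) = -7/2.

-3.5000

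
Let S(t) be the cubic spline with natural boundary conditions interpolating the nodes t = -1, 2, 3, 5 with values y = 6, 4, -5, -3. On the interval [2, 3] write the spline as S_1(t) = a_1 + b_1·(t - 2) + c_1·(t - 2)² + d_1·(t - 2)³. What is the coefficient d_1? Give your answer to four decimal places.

3.1560

Put σ_i = S'' at the i-th knot. Here h = (3, 1, 2) and Δ = (-2/3, -9, 1), so the interior equations h_(i-1)·σ_(i-1) + 2(h_(i-1)+h_i)·σ_i + h_i·σ_(i+1) = 6(Δ_i − Δ_(i-1)) read
  3·σ_0 + 8·σ_1 + 1·σ_2 = 6(Δ_1 - Δ_0) = -50
  1·σ_1 + 6·σ_2 + 2·σ_3 = 6(Δ_2 - Δ_1) = 60
Natural end conditions: σ_0 = σ_3 = 0.
Solving: σ_0 = 0, σ_1 = -360/47, σ_2 = 530/47, σ_3 = 0.
On [2, 3], with S_1(t) = a_1 + b_1·(t - 2) + c_1·(t - 2)² + d_1·(t - 2)³: c_1 = σ_1/2 = -180/47, d_1 = (σ_2 - σ_1)/(6h_1) = 445/141, b_1 = Δ_1 - h_1(2σ_1 + σ_2)/6 = -1174/141.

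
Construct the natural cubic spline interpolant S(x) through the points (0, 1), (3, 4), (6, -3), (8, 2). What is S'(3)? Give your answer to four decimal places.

-1.5856

Put m_i = S'' at the i-th knot. Here h = (3, 3, 2) and Δ = (1, -7/3, 5/2), so the interior equations h_(i-1)·m_(i-1) + 2(h_(i-1)+h_i)·m_i + h_i·m_(i+1) = 6(Δ_i − Δ_(i-1)) read
  3·m_0 + 12·m_1 + 3·m_2 = 6(Δ_1 - Δ_0) = -20
  3·m_1 + 10·m_2 + 2·m_3 = 6(Δ_2 - Δ_1) = 29
Natural end conditions: m_0 = m_3 = 0.
Forward elimination and back-substitution give m_0 = 0, m_1 = -287/111, m_2 = 136/37, m_3 = 0.
On [3, 6], S'(x) = b_1 + 2c_1·(x - 3) + 3d_1·(x - 3)² with b_1 = Δ_1 - h_1(2m_1 + m_2)/6 = -176/111, c_1 = m_1/2 = -287/222, d_1 = (m_2 - m_1)/(6h_1) = 695/1998. So S'(3) = -176/111.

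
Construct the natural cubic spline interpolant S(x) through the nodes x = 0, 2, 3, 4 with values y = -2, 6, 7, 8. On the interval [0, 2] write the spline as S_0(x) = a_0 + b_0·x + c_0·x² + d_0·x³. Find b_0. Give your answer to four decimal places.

5.0435

Let σ_i = S''(x_i). Step sizes h_i = 2, 1, 1; slopes of the chords Δ_i = (y_(i+1) - y_i)/h_i = 4, 1, 1.
  2·σ_0 + 6·σ_1 + 1·σ_2 = 6(Δ_1 - Δ_0) = -18
  1·σ_1 + 4·σ_2 + 1·σ_3 = 6(Δ_2 - Δ_1) = 0
Natural end conditions: σ_0 = σ_3 = 0.
Forward elimination and back-substitution give σ_0 = 0, σ_1 = -72/23, σ_2 = 18/23, σ_3 = 0.
On [0, 2], with S_0(x) = a_0 + b_0·x + c_0·x² + d_0·x³: c_0 = σ_0/2 = 0, d_0 = (σ_1 - σ_0)/(6h_0) = -6/23, b_0 = Δ_0 - h_0(2σ_0 + σ_1)/6 = 116/23.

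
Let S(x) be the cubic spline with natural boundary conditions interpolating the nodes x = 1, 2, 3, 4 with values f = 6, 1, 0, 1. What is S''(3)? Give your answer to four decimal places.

1.6000

Write m_i for S''(x_i). With h_i = 1, 1, 1 and divided differences Δ_i = -5, -1, 1, the continuity of S' gives the tridiagonal system
  1·m_0 + 4·m_1 + 1·m_2 = 6(Δ_1 - Δ_0) = 24
  1·m_1 + 4·m_2 + 1·m_3 = 6(Δ_2 - Δ_1) = 12
Natural end conditions: m_0 = m_3 = 0.
Forward elimination and back-substitution give m_0 = 0, m_1 = 28/5, m_2 = 8/5, m_3 = 0.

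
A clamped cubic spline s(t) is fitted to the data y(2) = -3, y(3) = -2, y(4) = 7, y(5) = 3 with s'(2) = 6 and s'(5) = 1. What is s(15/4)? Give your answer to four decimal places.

Put M_i = s'' at the i-th knot. Here h = (1, 1, 1) and Δ = (1, 9, -4), so the interior equations h_(i-1)·M_(i-1) + 2(h_(i-1)+h_i)·M_i + h_i·M_(i+1) = 6(Δ_i − Δ_(i-1)) read
  1·M_0 + 4·M_1 + 1·M_2 = 6(Δ_1 - Δ_0) = 48
  1·M_1 + 4·M_2 + 1·M_3 = 6(Δ_2 - Δ_1) = -78
Clamped end conditions give two more equations: 2h_0·M_0 + h_0·M_1 = 6(Δ_0 - s'(2)) = -30 and h_2·M_2 + 2h_2·M_3 = 6(s'(5) - Δ_2) = 30.
Hence M_0 = -434/15, M_1 = 418/15, M_2 = -518/15, M_3 = 484/15.
On [3, 4], s(t) = -2 + 82/15·(t - 3) + 209/15·(t - 3)² - 52/5·(t - 3)³.
With (t - 3) = 3/4: s(15/4) = 111/20.

5.5500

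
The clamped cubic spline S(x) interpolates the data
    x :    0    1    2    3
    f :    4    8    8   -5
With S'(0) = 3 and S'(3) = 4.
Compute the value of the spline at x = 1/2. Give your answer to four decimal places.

5.7167

Put m_i = S'' at the i-th knot. Here h = (1, 1, 1) and Δ = (4, 0, -13), so the interior equations h_(i-1)·m_(i-1) + 2(h_(i-1)+h_i)·m_i + h_i·m_(i+1) = 6(Δ_i − Δ_(i-1)) read
  1·m_0 + 4·m_1 + 1·m_2 = 6(Δ_1 - Δ_0) = -24
  1·m_1 + 4·m_2 + 1·m_3 = 6(Δ_2 - Δ_1) = -78
Clamped end conditions give two more equations: 2h_0·m_0 + h_0·m_1 = 6(Δ_0 - S'(0)) = 6 and h_2·m_2 + 2h_2·m_3 = 6(S'(3) - Δ_2) = 102.
Forward elimination and back-substitution give m_0 = 22/15, m_1 = 46/15, m_2 = -566/15, m_3 = 1048/15.
On [0, 1], S(x) = 4 + 3·x + 11/15·x² + 4/15·x³.
With x = 1/2: S(1/2) = 343/60.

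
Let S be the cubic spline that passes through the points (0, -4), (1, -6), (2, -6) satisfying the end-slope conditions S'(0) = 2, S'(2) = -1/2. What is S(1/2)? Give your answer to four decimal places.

-4.5156

Let m_i = S''(x_i). Step sizes h_i = 1, 1; slopes of the chords Δ_i = (y_(i+1) - y_i)/h_i = -2, 0.
  1·m_0 + 4·m_1 + 1·m_2 = 6(Δ_1 - Δ_0) = 12
Clamped end conditions give two more equations: 2h_0·m_0 + h_0·m_1 = 6(Δ_0 - S'(0)) = -24 and h_1·m_1 + 2h_1·m_2 = 6(S'(2) - Δ_1) = -3.
Hence m_0 = -65/4, m_1 = 17/2, m_2 = -23/4.
On [0, 1], S(x) = -4 + 2·x - 65/8·x² + 33/8·x³.
With x = 1/2: S(1/2) = -289/64.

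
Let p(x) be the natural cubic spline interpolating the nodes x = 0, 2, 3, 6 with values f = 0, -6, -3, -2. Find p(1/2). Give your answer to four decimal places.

Put σ_i = p'' at the i-th knot. Here h = (2, 1, 3) and Δ = (-3, 3, 1/3), so the interior equations h_(i-1)·σ_(i-1) + 2(h_(i-1)+h_i)·σ_i + h_i·σ_(i+1) = 6(Δ_i − Δ_(i-1)) read
  2·σ_0 + 6·σ_1 + 1·σ_2 = 6(Δ_1 - Δ_0) = 36
  1·σ_1 + 8·σ_2 + 3·σ_3 = 6(Δ_2 - Δ_1) = -16
Natural end conditions: σ_0 = σ_3 = 0.
Forward elimination and back-substitution give σ_0 = 0, σ_1 = 304/47, σ_2 = -132/47, σ_3 = 0.
On [0, 2], p(x) = 0 - 727/141·x + 0·x² + 76/141·x³.
With x = 1/2: p(1/2) = -118/47.

-2.5106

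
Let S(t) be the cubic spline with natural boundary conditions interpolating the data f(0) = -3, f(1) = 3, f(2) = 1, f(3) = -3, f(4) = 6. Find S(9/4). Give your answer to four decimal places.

Let M_i = S''(x_i). Step sizes h_i = 1, 1, 1, 1; slopes of the chords Δ_i = (y_(i+1) - y_i)/h_i = 6, -2, -4, 9.
  1·M_0 + 4·M_1 + 1·M_2 = 6(Δ_1 - Δ_0) = -48
  1·M_1 + 4·M_2 + 1·M_3 = 6(Δ_2 - Δ_1) = -12
  1·M_2 + 4·M_3 + 1·M_4 = 6(Δ_3 - Δ_2) = 78
Natural end conditions: M_0 = M_4 = 0.
Hence M_0 = 0, M_1 = -297/28, M_2 = -39/7, M_3 = 585/28, M_4 = 0.
On [2, 3], S(t) = 1 - 45/8·(t - 2) - 39/14·(t - 2)² + 247/56·(t - 2)³.
With (t - 2) = 1/4: S(9/4) = -1833/3584.

-0.5114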